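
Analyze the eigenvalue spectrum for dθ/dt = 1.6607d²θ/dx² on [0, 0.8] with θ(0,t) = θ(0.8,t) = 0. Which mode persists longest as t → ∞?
Eigenvalues: λₙ = 1.6607n²π²/0.8².
First three modes:
  n=1: λ₁ = 1.6607π²/0.8² ≈ 25.61
  n=2: λ₂ = 6.6428π²/0.8² ≈ 102.44 (4× faster decay)
  n=3: λ₃ = 14.9463π²/0.8² ≈ 230.491 (9× faster decay)
As t → ∞, higher modes decay exponentially faster. The n=1 mode dominates: θ ~ c₁ sin(πx/0.8) e^{-λ₁t}.
Decay rate: λ₁ = 1.6607π²/0.8² ≈ 25.61.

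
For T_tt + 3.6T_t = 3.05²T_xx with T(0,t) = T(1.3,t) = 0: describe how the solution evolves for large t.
T → 0. Damping (γ=3.6) dissipates energy; oscillations decay exponentially.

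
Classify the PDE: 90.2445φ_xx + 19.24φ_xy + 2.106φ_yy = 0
A = 90.2445, B = 19.24, C = 2.106. Discriminant B² - 4AC = -390.042068. Since -390.042068 < 0, elliptic.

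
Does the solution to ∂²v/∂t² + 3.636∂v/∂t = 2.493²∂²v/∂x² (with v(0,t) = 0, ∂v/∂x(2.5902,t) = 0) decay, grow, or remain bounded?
v → 0. Damping (γ=3.636) dissipates energy; oscillations decay exponentially.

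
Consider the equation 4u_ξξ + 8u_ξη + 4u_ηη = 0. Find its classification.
Parabolic. (A = 4, B = 8, C = 4 gives B² - 4AC = 0.)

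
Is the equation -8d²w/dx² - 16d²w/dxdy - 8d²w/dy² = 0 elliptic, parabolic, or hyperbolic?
Computing B² - 4AC with A = -8, B = -16, C = -8: discriminant = 0 (zero). Answer: parabolic.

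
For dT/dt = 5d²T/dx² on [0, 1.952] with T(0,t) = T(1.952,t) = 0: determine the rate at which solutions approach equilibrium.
Eigenvalues: λₙ = 5n²π²/1.952².
First three modes:
  n=1: λ₁ = 5π²/1.952² ≈ 12.951
  n=2: λ₂ = 20π²/1.952² ≈ 51.805 (4× faster decay)
  n=3: λ₃ = 45π²/1.952² ≈ 116.561 (9× faster decay)
As t → ∞, higher modes decay exponentially faster. The n=1 mode dominates: T ~ c₁ sin(πx/1.952) e^{-λ₁t}.
Decay rate: λ₁ = 5π²/1.952² ≈ 12.951.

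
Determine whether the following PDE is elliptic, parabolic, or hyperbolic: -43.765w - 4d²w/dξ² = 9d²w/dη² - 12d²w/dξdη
Rewriting in standard form: -4d²w/dξ² + 12d²w/dξdη - 9d²w/dη² - 43.765w = 0. Coefficients: A = -4, B = 12, C = -9. B² - 4AC = 0, which is zero, so the equation is parabolic.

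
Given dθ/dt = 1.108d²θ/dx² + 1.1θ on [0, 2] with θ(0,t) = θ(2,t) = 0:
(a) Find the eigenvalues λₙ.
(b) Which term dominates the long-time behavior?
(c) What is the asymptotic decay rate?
Eigenvalues: λₙ = 1.108n²π²/2² - 1.1.
First three modes:
  n=1: λ₁ = 1.108π²/2² - 1.1 ≈ 1.634
  n=2: λ₂ = 4.432π²/2² - 1.1 ≈ 9.836
  n=3: λ₃ = 9.972π²/2² - 1.1 ≈ 23.505
Since 1.108π²/2² ≈ 2.734 > 1.1, all λₙ > 0.
The n=1 mode decays slowest → dominates as t → ∞.
Asymptotic: θ ~ c₁ sin(πx/2) e^{-λ₁t} with decay rate λ₁ ≈ 1.634.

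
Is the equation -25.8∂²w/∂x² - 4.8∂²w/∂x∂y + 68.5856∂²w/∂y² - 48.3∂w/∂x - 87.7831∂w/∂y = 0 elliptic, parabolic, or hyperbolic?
Computing B² - 4AC with A = -25.8, B = -4.8, C = 68.5856: discriminant = 7101.07392 (positive). Answer: hyperbolic.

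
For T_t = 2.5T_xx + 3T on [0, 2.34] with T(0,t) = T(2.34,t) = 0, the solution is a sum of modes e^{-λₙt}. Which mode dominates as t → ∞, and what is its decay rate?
Eigenvalues: λₙ = 2.5n²π²/2.34² - 3.
First three modes:
  n=1: λ₁ = 2.5π²/2.34² - 3 ≈ 1.506
  n=2: λ₂ = 10π²/2.34² - 3 ≈ 15.025
  n=3: λ₃ = 22.5π²/2.34² - 3 ≈ 37.556
Since 2.5π²/2.34² ≈ 4.506 > 3, all λₙ > 0.
The n=1 mode decays slowest → dominates as t → ∞.
Asymptotic: T ~ c₁ sin(πx/2.34) e^{-λ₁t} with decay rate λ₁ ≈ 1.506.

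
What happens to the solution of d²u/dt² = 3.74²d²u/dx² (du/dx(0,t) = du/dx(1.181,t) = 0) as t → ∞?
u oscillates about a mean that drifts linearly in t (generically unbounded; no decay). There is no damping, so the nonconstant modes persist as standing waves (energy conserved, no decay). But with Neumann conditions at both ends the constant mode has eigenvalue 0: the spatial mean M(t) of u satisfies M'' = 0, so M(t) = M(0) + M'(0)·t. Unless the initial velocity has zero mean (∫u_t(x,0)dx = 0), the solution grows linearly in t (unbounded, though not exponentially); if it does have zero mean, the solution stays bounded and simply oscillates.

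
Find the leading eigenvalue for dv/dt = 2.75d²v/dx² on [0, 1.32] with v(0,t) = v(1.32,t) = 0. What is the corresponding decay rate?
Eigenvalues: λₙ = 2.75n²π²/1.32².
First three modes:
  n=1: λ₁ = 2.75π²/1.32² ≈ 15.577
  n=2: λ₂ = 11π²/1.32² ≈ 62.308 (4× faster decay)
  n=3: λ₃ = 24.75π²/1.32² ≈ 140.193 (9× faster decay)
As t → ∞, higher modes decay exponentially faster. The n=1 mode dominates: v ~ c₁ sin(πx/1.32) e^{-λ₁t}.
Decay rate: λ₁ = 2.75π²/1.32² ≈ 15.577.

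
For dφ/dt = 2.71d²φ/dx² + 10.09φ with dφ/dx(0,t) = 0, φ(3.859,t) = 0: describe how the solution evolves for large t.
φ grows unboundedly. Reaction dominates diffusion (r=10.09 > κπ²/(4L²)≈0.45); solution grows exponentially.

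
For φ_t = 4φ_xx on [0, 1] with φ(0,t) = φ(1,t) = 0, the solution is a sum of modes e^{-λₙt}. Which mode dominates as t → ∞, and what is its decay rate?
Eigenvalues: λₙ = 4n²π².
First three modes:
  n=1: λ₁ = 4π² ≈ 39.478
  n=2: λ₂ = 16π² ≈ 157.914 (4× faster decay)
  n=3: λ₃ = 36π² ≈ 355.306 (9× faster decay)
As t → ∞, higher modes decay exponentially faster. The n=1 mode dominates: φ ~ c₁ sin(πx) e^{-λ₁t}.
Decay rate: λ₁ = 4π² ≈ 39.478.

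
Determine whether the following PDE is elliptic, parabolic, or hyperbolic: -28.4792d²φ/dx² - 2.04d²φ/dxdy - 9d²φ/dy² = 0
Coefficients: A = -28.4792, B = -2.04, C = -9. B² - 4AC = -1021.0896, which is negative, so the equation is elliptic.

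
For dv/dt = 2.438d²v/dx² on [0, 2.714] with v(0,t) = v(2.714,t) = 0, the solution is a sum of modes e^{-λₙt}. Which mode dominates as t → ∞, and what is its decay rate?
Eigenvalues: λₙ = 2.438n²π²/2.714².
First three modes:
  n=1: λ₁ = 2.438π²/2.714² ≈ 3.267
  n=2: λ₂ = 9.752π²/2.714² ≈ 13.067 (4× faster decay)
  n=3: λ₃ = 21.942π²/2.714² ≈ 29.401 (9× faster decay)
As t → ∞, higher modes decay exponentially faster. The n=1 mode dominates: v ~ c₁ sin(πx/2.714) e^{-λ₁t}.
Decay rate: λ₁ = 2.438π²/2.714² ≈ 3.267.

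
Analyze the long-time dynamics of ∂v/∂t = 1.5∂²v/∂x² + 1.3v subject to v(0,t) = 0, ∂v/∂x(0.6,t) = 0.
Long-time behavior: v → 0. Diffusion dominates reaction (r=1.3 < κπ²/(4L²)≈10.28); solution decays.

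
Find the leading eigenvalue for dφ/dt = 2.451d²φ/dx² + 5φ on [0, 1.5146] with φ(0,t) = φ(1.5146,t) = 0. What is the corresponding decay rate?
Eigenvalues: λₙ = 2.451n²π²/1.5146² - 5.
First three modes:
  n=1: λ₁ = 2.451π²/1.5146² - 5 ≈ 5.545
  n=2: λ₂ = 9.804π²/1.5146² - 5 ≈ 37.18
  n=3: λ₃ = 22.059π²/1.5146² - 5 ≈ 89.905
Since 2.451π²/1.5146² ≈ 10.545 > 5, all λₙ > 0.
The n=1 mode decays slowest → dominates as t → ∞.
Asymptotic: φ ~ c₁ sin(πx/1.5146) e^{-λ₁t} with decay rate λ₁ ≈ 5.545.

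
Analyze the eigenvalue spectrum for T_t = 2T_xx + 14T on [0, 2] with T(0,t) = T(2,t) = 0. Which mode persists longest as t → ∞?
Eigenvalues: λₙ = 2n²π²/2² - 14.
First three modes:
  n=1: λ₁ = 2π²/2² - 14 ≈ -9.065
  n=2: λ₂ = 8π²/2² - 14 ≈ 5.739
  n=3: λ₃ = 18π²/2² - 14 ≈ 30.413
Since 2π²/2² ≈ 4.935 < 14, λ₁ < 0.
The n=1 mode grows fastest (−λₙ is largest for n=1) → dominates.
Asymptotic: T ~ c₁ sin(πx/2) e^{9.065t} (exponential growth at rate −λ₁ ≈ 9.065).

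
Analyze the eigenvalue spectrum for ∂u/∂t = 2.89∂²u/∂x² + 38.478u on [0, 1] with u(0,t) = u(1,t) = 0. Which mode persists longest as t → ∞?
Eigenvalues: λₙ = 2.89n²π²/1² - 38.478.
First three modes:
  n=1: λ₁ = 2.89π² - 38.478 ≈ -9.955
  n=2: λ₂ = 11.56π² - 38.478 ≈ 75.615
  n=3: λ₃ = 26.01π² - 38.478 ≈ 218.23
Since 2.89π² ≈ 28.523 < 38.478, λ₁ < 0.
The n=1 mode grows fastest (−λₙ is largest for n=1) → dominates.
Asymptotic: u ~ c₁ sin(πx/1) e^{9.955t} (exponential growth at rate −λ₁ ≈ 9.955).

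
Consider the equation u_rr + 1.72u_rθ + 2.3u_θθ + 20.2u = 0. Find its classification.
Elliptic. (A = 1, B = 1.72, C = 2.3 gives B² - 4AC = -6.2416.)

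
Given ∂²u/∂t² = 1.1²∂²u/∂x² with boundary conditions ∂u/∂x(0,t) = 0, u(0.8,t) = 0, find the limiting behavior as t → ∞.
u oscillates (no decay). Energy is conserved; the solution oscillates indefinitely as standing waves.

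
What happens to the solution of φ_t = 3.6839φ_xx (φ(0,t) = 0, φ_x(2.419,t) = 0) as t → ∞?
φ → 0. Heat escapes through the Dirichlet boundary.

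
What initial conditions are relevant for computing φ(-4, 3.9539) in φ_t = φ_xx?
The entire real line. The heat equation has infinite propagation speed: any initial disturbance instantly affects all points (though exponentially small far away).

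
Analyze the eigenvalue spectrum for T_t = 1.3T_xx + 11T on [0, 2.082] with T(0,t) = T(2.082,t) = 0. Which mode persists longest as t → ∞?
Eigenvalues: λₙ = 1.3n²π²/2.082² - 11.
First three modes:
  n=1: λ₁ = 1.3π²/2.082² - 11 ≈ -8.04
  n=2: λ₂ = 5.2π²/2.082² - 11 ≈ 0.84
  n=3: λ₃ = 11.7π²/2.082² - 11 ≈ 15.639
Since 1.3π²/2.082² ≈ 2.96 < 11, λ₁ < 0.
The n=1 mode grows fastest (−λₙ is largest for n=1) → dominates.
Asymptotic: T ~ c₁ sin(πx/2.082) e^{8.04t} (exponential growth at rate −λ₁ ≈ 8.04).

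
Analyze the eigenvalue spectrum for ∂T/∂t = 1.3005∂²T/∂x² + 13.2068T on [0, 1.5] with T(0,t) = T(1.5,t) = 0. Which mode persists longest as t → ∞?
Eigenvalues: λₙ = 1.3005n²π²/1.5² - 13.2068.
First three modes:
  n=1: λ₁ = 1.3005π²/1.5² - 13.2068 ≈ -7.502
  n=2: λ₂ = 5.202π²/1.5² - 13.2068 ≈ 9.612
  n=3: λ₃ = 11.7045π²/1.5² - 13.2068 ≈ 38.135
Since 1.3005π²/1.5² ≈ 5.705 < 13.2068, λ₁ < 0.
The n=1 mode grows fastest (−λₙ is largest for n=1) → dominates.
Asymptotic: T ~ c₁ sin(πx/1.5) e^{7.502t} (exponential growth at rate −λ₁ ≈ 7.502).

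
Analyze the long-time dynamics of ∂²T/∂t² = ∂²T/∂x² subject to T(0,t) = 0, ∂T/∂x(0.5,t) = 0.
Long-time behavior: T oscillates (no decay). Energy is conserved; the solution oscillates indefinitely as standing waves.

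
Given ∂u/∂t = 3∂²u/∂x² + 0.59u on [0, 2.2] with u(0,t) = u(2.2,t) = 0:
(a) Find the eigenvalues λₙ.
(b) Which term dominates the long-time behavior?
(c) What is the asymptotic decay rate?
Eigenvalues: λₙ = 3n²π²/2.2² - 0.59.
First three modes:
  n=1: λ₁ = 3π²/2.2² - 0.59 ≈ 5.528
  n=2: λ₂ = 12π²/2.2² - 0.59 ≈ 23.88
  n=3: λ₃ = 27π²/2.2² - 0.59 ≈ 54.468
Since 3π²/2.2² ≈ 6.118 > 0.59, all λₙ > 0.
The n=1 mode decays slowest → dominates as t → ∞.
Asymptotic: u ~ c₁ sin(πx/2.2) e^{-λ₁t} with decay rate λ₁ ≈ 5.528.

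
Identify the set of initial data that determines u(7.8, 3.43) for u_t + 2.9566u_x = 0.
A single point: x = -2.341138. The characteristic through (7.8, 3.43) is x - 2.9566t = const, so x = 7.8 - 2.9566·3.43 = -2.341138.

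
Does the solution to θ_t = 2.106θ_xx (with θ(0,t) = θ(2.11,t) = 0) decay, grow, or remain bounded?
θ → 0. Heat diffuses out through both boundaries.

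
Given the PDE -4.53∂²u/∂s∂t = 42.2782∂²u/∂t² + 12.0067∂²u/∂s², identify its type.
Rewriting in standard form: -12.0067∂²u/∂s² - 4.53∂²u/∂s∂t - 42.2782∂²u/∂t² = 0. The second-order coefficients are A = -12.0067, B = -4.53, C = -42.2782. Since B² - 4AC = -2009.96575576 < 0, this is an elliptic PDE.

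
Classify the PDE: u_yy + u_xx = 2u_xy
Rewriting in standard form: u_xx - 2u_xy + u_yy = 0. A = 1, B = -2, C = 1. Discriminant B² - 4AC = 0. Since 0 = 0, parabolic.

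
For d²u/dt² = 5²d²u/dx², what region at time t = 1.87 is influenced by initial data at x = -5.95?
Domain of influence: [-15.3, 3.4]. Data at x = -5.95 spreads outward at speed 5.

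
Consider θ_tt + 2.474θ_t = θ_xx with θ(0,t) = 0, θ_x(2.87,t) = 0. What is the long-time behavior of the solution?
As t → ∞, θ → 0. Damping (γ=2.474) dissipates energy; oscillations decay exponentially.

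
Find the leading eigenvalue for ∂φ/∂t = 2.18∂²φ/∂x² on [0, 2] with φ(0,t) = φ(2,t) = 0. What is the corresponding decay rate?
Eigenvalues: λₙ = 2.18n²π²/2².
First three modes:
  n=1: λ₁ = 2.18π²/2² ≈ 5.379
  n=2: λ₂ = 8.72π²/2² ≈ 21.516 (4× faster decay)
  n=3: λ₃ = 19.62π²/2² ≈ 48.41 (9× faster decay)
As t → ∞, higher modes decay exponentially faster. The n=1 mode dominates: φ ~ c₁ sin(πx/2) e^{-λ₁t}.
Decay rate: λ₁ = 2.18π²/2² ≈ 5.379.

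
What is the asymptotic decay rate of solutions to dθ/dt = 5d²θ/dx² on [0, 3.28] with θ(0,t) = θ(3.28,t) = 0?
Eigenvalues: λₙ = 5n²π²/3.28².
First three modes:
  n=1: λ₁ = 5π²/3.28² ≈ 4.587
  n=2: λ₂ = 20π²/3.28² ≈ 18.348 (4× faster decay)
  n=3: λ₃ = 45π²/3.28² ≈ 41.282 (9× faster decay)
As t → ∞, higher modes decay exponentially faster. The n=1 mode dominates: θ ~ c₁ sin(πx/3.28) e^{-λ₁t}.
Decay rate: λ₁ = 5π²/3.28² ≈ 4.587.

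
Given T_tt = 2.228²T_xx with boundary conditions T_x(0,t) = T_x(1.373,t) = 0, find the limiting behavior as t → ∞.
T oscillates about a mean that drifts linearly in t (generically unbounded; no decay). There is no damping, so the nonconstant modes persist as standing waves (energy conserved, no decay). But with Neumann conditions at both ends the constant mode has eigenvalue 0: the spatial mean M(t) of T satisfies M'' = 0, so M(t) = M(0) + M'(0)·t. Unless the initial velocity has zero mean (∫T_t(x,0)dx = 0), the solution grows linearly in t (unbounded, though not exponentially); if it does have zero mean, the solution stays bounded and simply oscillates.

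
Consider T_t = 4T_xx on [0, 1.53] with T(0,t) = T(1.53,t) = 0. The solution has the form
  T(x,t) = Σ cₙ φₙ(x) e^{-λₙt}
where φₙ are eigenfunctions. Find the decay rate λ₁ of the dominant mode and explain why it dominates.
Eigenvalues: λₙ = 4n²π²/1.53².
First three modes:
  n=1: λ₁ = 4π²/1.53² ≈ 16.865
  n=2: λ₂ = 16π²/1.53² ≈ 67.459 (4× faster decay)
  n=3: λ₃ = 36π²/1.53² ≈ 151.782 (9× faster decay)
As t → ∞, higher modes decay exponentially faster. The n=1 mode dominates: T ~ c₁ sin(πx/1.53) e^{-λ₁t}.
Decay rate: λ₁ = 4π²/1.53² ≈ 16.865.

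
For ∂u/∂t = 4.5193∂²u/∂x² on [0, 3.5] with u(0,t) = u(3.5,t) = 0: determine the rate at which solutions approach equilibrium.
Eigenvalues: λₙ = 4.5193n²π²/3.5².
First three modes:
  n=1: λ₁ = 4.5193π²/3.5² ≈ 3.641
  n=2: λ₂ = 18.0772π²/3.5² ≈ 14.564 (4× faster decay)
  n=3: λ₃ = 40.6737π²/3.5² ≈ 32.77 (9× faster decay)
As t → ∞, higher modes decay exponentially faster. The n=1 mode dominates: u ~ c₁ sin(πx/3.5) e^{-λ₁t}.
Decay rate: λ₁ = 4.5193π²/3.5² ≈ 3.641.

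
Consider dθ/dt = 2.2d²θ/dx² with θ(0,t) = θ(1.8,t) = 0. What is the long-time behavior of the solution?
As t → ∞, θ → 0. Heat diffuses out through both boundaries.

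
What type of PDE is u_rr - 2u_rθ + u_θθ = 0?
With A = 1, B = -2, C = 1, the discriminant is 0. This is a parabolic PDE.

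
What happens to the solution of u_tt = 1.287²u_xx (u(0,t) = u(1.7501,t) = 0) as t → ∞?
u oscillates (no decay). Energy is conserved; the solution oscillates indefinitely as standing waves.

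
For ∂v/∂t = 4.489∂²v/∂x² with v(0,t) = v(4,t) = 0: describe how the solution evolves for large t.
v → 0. Heat diffuses out through both boundaries.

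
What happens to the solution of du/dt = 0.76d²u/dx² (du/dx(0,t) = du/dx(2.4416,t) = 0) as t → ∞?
u → constant (steady state). Heat is conserved (no flux at boundaries); solution approaches the spatial average.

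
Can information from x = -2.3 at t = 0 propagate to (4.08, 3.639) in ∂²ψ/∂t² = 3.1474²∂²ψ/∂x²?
Yes. The domain of dependence is [-7.3733886, 15.5333886], and -2.3 ∈ [-7.3733886, 15.5333886].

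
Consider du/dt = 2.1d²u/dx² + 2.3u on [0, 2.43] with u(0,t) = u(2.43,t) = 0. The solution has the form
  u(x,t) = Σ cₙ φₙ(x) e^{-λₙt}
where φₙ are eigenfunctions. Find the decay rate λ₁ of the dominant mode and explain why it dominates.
Eigenvalues: λₙ = 2.1n²π²/2.43² - 2.3.
First three modes:
  n=1: λ₁ = 2.1π²/2.43² - 2.3 ≈ 1.21
  n=2: λ₂ = 8.4π²/2.43² - 2.3 ≈ 11.74
  n=3: λ₃ = 18.9π²/2.43² - 2.3 ≈ 29.29
Since 2.1π²/2.43² ≈ 3.51 > 2.3, all λₙ > 0.
The n=1 mode decays slowest → dominates as t → ∞.
Asymptotic: u ~ c₁ sin(πx/2.43) e^{-λ₁t} with decay rate λ₁ ≈ 1.21.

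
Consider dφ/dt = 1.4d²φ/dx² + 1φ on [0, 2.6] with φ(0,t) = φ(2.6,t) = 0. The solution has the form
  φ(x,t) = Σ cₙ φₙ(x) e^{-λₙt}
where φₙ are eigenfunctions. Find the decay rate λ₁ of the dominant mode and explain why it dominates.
Eigenvalues: λₙ = 1.4n²π²/2.6² - 1.
First three modes:
  n=1: λ₁ = 1.4π²/2.6² - 1 ≈ 1.044
  n=2: λ₂ = 5.6π²/2.6² - 1 ≈ 7.176
  n=3: λ₃ = 12.6π²/2.6² - 1 ≈ 17.396
Since 1.4π²/2.6² ≈ 2.044 > 1, all λₙ > 0.
The n=1 mode decays slowest → dominates as t → ∞.
Asymptotic: φ ~ c₁ sin(πx/2.6) e^{-λ₁t} with decay rate λ₁ ≈ 1.044.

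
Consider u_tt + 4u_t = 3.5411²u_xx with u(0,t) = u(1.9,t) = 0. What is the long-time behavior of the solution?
As t → ∞, u → 0. Damping (γ=4) dissipates energy; oscillations decay exponentially.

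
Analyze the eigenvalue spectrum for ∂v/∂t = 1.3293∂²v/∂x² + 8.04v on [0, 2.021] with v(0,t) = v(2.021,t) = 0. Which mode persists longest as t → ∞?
Eigenvalues: λₙ = 1.3293n²π²/2.021² - 8.04.
First three modes:
  n=1: λ₁ = 1.3293π²/2.021² - 8.04 ≈ -4.828
  n=2: λ₂ = 5.3172π²/2.021² - 8.04 ≈ 4.808
  n=3: λ₃ = 11.9637π²/2.021² - 8.04 ≈ 20.869
Since 1.3293π²/2.021² ≈ 3.212 < 8.04, λ₁ < 0.
The n=1 mode grows fastest (−λₙ is largest for n=1) → dominates.
Asymptotic: v ~ c₁ sin(πx/2.021) e^{4.828t} (exponential growth at rate −λ₁ ≈ 4.828).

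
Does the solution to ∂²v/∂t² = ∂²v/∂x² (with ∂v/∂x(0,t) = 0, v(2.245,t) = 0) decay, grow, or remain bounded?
v oscillates (no decay). Energy is conserved; the solution oscillates indefinitely as standing waves.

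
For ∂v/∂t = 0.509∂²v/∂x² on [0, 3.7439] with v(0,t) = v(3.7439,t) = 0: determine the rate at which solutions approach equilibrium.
Eigenvalues: λₙ = 0.509n²π²/3.7439².
First three modes:
  n=1: λ₁ = 0.509π²/3.7439² ≈ 0.358
  n=2: λ₂ = 2.036π²/3.7439² ≈ 1.434 (4× faster decay)
  n=3: λ₃ = 4.581π²/3.7439² ≈ 3.226 (9× faster decay)
As t → ∞, higher modes decay exponentially faster. The n=1 mode dominates: v ~ c₁ sin(πx/3.7439) e^{-λ₁t}.
Decay rate: λ₁ = 0.509π²/3.7439² ≈ 0.358.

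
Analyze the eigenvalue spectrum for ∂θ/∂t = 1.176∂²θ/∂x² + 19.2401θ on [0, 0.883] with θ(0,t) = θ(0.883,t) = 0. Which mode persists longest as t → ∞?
Eigenvalues: λₙ = 1.176n²π²/0.883² - 19.2401.
First three modes:
  n=1: λ₁ = 1.176π²/0.883² - 19.2401 ≈ -4.354
  n=2: λ₂ = 4.704π²/0.883² - 19.2401 ≈ 40.305
  n=3: λ₃ = 10.584π²/0.883² - 19.2401 ≈ 114.736
Since 1.176π²/0.883² ≈ 14.886 < 19.2401, λ₁ < 0.
The n=1 mode grows fastest (−λₙ is largest for n=1) → dominates.
Asymptotic: θ ~ c₁ sin(πx/0.883) e^{4.354t} (exponential growth at rate −λ₁ ≈ 4.354).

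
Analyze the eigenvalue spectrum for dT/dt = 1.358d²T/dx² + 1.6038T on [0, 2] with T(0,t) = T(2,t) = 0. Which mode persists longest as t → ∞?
Eigenvalues: λₙ = 1.358n²π²/2² - 1.6038.
First three modes:
  n=1: λ₁ = 1.358π²/2² - 1.6038 ≈ 1.747
  n=2: λ₂ = 5.432π²/2² - 1.6038 ≈ 11.799
  n=3: λ₃ = 12.222π²/2² - 1.6038 ≈ 28.553
Since 1.358π²/2² ≈ 3.351 > 1.6038, all λₙ > 0.
The n=1 mode decays slowest → dominates as t → ∞.
Asymptotic: T ~ c₁ sin(πx/2) e^{-λ₁t} with decay rate λ₁ ≈ 1.747.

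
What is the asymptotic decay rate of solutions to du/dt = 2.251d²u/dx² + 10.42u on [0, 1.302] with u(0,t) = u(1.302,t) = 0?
Eigenvalues: λₙ = 2.251n²π²/1.302² - 10.42.
First three modes:
  n=1: λ₁ = 2.251π²/1.302² - 10.42 ≈ 2.685
  n=2: λ₂ = 9.004π²/1.302² - 10.42 ≈ 42.002
  n=3: λ₃ = 20.259π²/1.302² - 10.42 ≈ 107.529
Since 2.251π²/1.302² ≈ 13.105 > 10.42, all λₙ > 0.
The n=1 mode decays slowest → dominates as t → ∞.
Asymptotic: u ~ c₁ sin(πx/1.302) e^{-λ₁t} with decay rate λ₁ ≈ 2.685.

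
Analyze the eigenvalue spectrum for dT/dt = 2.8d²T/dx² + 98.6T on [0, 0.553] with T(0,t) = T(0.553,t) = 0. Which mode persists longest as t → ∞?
Eigenvalues: λₙ = 2.8n²π²/0.553² - 98.6.
First three modes:
  n=1: λ₁ = 2.8π²/0.553² - 98.6 ≈ -8.233
  n=2: λ₂ = 11.2π²/0.553² - 98.6 ≈ 262.866
  n=3: λ₃ = 25.2π²/0.553² - 98.6 ≈ 714.699
Since 2.8π²/0.553² ≈ 90.367 < 98.6, λ₁ < 0.
The n=1 mode grows fastest (−λₙ is largest for n=1) → dominates.
Asymptotic: T ~ c₁ sin(πx/0.553) e^{8.233t} (exponential growth at rate −λ₁ ≈ 8.233).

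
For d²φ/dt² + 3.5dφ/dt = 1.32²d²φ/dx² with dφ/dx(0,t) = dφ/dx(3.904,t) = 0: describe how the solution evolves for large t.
φ → constant (steady state). Damping (γ=3.5) dissipates the nonconstant modes; with Neumann BCs the spatial average obeys M''+γM'=0 and tends to a finite limit.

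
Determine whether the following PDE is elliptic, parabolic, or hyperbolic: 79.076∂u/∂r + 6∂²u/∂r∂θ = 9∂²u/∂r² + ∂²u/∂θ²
Rewriting in standard form: -9∂²u/∂r² + 6∂²u/∂r∂θ - ∂²u/∂θ² + 79.076∂u/∂r = 0. Coefficients: A = -9, B = 6, C = -1. B² - 4AC = 0, which is zero, so the equation is parabolic.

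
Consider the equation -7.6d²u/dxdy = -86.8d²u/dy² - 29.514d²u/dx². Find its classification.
Rewriting in standard form: 29.514d²u/dx² - 7.6d²u/dxdy + 86.8d²u/dy² = 0. Elliptic. (A = 29.514, B = -7.6, C = 86.8 gives B² - 4AC = -10189.5008.)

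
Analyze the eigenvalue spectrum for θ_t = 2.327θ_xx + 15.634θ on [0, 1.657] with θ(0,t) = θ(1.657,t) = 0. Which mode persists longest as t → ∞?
Eigenvalues: λₙ = 2.327n²π²/1.657² - 15.634.
First three modes:
  n=1: λ₁ = 2.327π²/1.657² - 15.634 ≈ -7.269
  n=2: λ₂ = 9.308π²/1.657² - 15.634 ≈ 17.825
  n=3: λ₃ = 20.943π²/1.657² - 15.634 ≈ 59.648
Since 2.327π²/1.657² ≈ 8.365 < 15.634, λ₁ < 0.
The n=1 mode grows fastest (−λₙ is largest for n=1) → dominates.
Asymptotic: θ ~ c₁ sin(πx/1.657) e^{7.269t} (exponential growth at rate −λ₁ ≈ 7.269).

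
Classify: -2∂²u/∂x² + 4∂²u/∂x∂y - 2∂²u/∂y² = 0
Parabolic (discriminant = 0).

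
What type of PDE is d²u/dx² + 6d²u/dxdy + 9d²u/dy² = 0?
With A = 1, B = 6, C = 9, the discriminant is 0. This is a parabolic PDE.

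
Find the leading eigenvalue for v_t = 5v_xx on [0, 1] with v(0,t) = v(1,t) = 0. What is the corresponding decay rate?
Eigenvalues: λₙ = 5n²π².
First three modes:
  n=1: λ₁ = 5π² ≈ 49.348
  n=2: λ₂ = 20π² ≈ 197.392 (4× faster decay)
  n=3: λ₃ = 45π² ≈ 444.132 (9× faster decay)
As t → ∞, higher modes decay exponentially faster. The n=1 mode dominates: v ~ c₁ sin(πx) e^{-λ₁t}.
Decay rate: λ₁ = 5π² ≈ 49.348.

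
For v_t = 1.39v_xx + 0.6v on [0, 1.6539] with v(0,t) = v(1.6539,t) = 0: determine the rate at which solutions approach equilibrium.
Eigenvalues: λₙ = 1.39n²π²/1.6539² - 0.6.
First three modes:
  n=1: λ₁ = 1.39π²/1.6539² - 0.6 ≈ 4.415
  n=2: λ₂ = 5.56π²/1.6539² - 0.6 ≈ 19.461
  n=3: λ₃ = 12.51π²/1.6539² - 0.6 ≈ 44.538
Since 1.39π²/1.6539² ≈ 5.015 > 0.6, all λₙ > 0.
The n=1 mode decays slowest → dominates as t → ∞.
Asymptotic: v ~ c₁ sin(πx/1.6539) e^{-λ₁t} with decay rate λ₁ ≈ 4.415.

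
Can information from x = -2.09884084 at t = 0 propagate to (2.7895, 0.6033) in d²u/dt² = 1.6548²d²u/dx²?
No. The domain of dependence is [1.79115916, 3.78784084], and -2.09884084 is outside this interval.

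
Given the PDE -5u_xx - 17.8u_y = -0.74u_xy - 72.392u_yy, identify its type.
Rewriting in standard form: -5u_xx + 0.74u_xy + 72.392u_yy - 17.8u_y = 0. The second-order coefficients are A = -5, B = 0.74, C = 72.392. Since B² - 4AC = 1448.3876 > 0, this is a hyperbolic PDE.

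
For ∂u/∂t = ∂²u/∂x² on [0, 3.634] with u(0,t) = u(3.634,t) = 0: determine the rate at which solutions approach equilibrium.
Eigenvalues: λₙ = n²π²/3.634².
First three modes:
  n=1: λ₁ = π²/3.634² ≈ 0.747
  n=2: λ₂ = 4π²/3.634² ≈ 2.989 (4× faster decay)
  n=3: λ₃ = 9π²/3.634² ≈ 6.726 (9× faster decay)
As t → ∞, higher modes decay exponentially faster. The n=1 mode dominates: u ~ c₁ sin(πx/3.634) e^{-λ₁t}.
Decay rate: λ₁ = π²/3.634² ≈ 0.747.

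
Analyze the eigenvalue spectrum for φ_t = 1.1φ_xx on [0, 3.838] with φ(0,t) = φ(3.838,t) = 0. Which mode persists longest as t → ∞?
Eigenvalues: λₙ = 1.1n²π²/3.838².
First three modes:
  n=1: λ₁ = 1.1π²/3.838² ≈ 0.737
  n=2: λ₂ = 4.4π²/3.838² ≈ 2.948 (4× faster decay)
  n=3: λ₃ = 9.9π²/3.838² ≈ 6.633 (9× faster decay)
As t → ∞, higher modes decay exponentially faster. The n=1 mode dominates: φ ~ c₁ sin(πx/3.838) e^{-λ₁t}.
Decay rate: λ₁ = 1.1π²/3.838² ≈ 0.737.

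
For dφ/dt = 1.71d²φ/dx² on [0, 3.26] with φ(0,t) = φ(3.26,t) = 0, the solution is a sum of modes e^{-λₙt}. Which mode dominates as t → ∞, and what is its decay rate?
Eigenvalues: λₙ = 1.71n²π²/3.26².
First three modes:
  n=1: λ₁ = 1.71π²/3.26² ≈ 1.588
  n=2: λ₂ = 6.84π²/3.26² ≈ 6.352 (4× faster decay)
  n=3: λ₃ = 15.39π²/3.26² ≈ 14.292 (9× faster decay)
As t → ∞, higher modes decay exponentially faster. The n=1 mode dominates: φ ~ c₁ sin(πx/3.26) e^{-λ₁t}.
Decay rate: λ₁ = 1.71π²/3.26² ≈ 1.588.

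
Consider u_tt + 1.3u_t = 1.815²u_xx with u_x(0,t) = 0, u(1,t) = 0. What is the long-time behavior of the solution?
As t → ∞, u → 0. Damping (γ=1.3) dissipates energy; oscillations decay exponentially.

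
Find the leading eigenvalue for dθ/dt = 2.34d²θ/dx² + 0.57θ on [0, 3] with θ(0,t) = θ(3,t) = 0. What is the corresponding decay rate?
Eigenvalues: λₙ = 2.34n²π²/3² - 0.57.
First three modes:
  n=1: λ₁ = 2.34π²/3² - 0.57 ≈ 1.996
  n=2: λ₂ = 9.36π²/3² - 0.57 ≈ 9.694
  n=3: λ₃ = 21.06π²/3² - 0.57 ≈ 22.525
Since 2.34π²/3² ≈ 2.566 > 0.57, all λₙ > 0.
The n=1 mode decays slowest → dominates as t → ∞.
Asymptotic: θ ~ c₁ sin(πx/3) e^{-λ₁t} with decay rate λ₁ ≈ 1.996.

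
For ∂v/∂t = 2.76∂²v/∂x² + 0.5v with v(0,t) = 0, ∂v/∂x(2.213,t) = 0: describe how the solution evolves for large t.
v → 0. Diffusion dominates reaction (r=0.5 < κπ²/(4L²)≈1.39); solution decays.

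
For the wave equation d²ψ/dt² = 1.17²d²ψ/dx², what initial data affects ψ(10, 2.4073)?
Domain of dependence: [7.183459, 12.816541]. Signals travel at speed 1.17, so data within |x - 10| ≤ 1.17·2.4073 = 2.816541 can reach the point.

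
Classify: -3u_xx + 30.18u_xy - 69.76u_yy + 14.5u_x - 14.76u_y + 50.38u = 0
Hyperbolic (discriminant = 73.7124).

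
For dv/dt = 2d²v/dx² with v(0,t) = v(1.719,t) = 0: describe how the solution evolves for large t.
v → 0. Heat diffuses out through both boundaries.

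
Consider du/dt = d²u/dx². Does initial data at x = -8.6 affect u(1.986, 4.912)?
Yes, for any finite x. The heat equation has infinite propagation speed, so all initial data affects all points at any t > 0.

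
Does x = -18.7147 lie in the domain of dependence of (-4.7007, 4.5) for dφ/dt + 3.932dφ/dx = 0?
No. Only data at x = -22.3947 affects (-4.7007, 4.5). Advection has one-way propagation along characteristics.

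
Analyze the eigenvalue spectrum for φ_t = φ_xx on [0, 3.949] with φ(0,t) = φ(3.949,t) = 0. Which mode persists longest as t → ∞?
Eigenvalues: λₙ = n²π²/3.949².
First three modes:
  n=1: λ₁ = π²/3.949² ≈ 0.633
  n=2: λ₂ = 4π²/3.949² ≈ 2.532 (4× faster decay)
  n=3: λ₃ = 9π²/3.949² ≈ 5.696 (9× faster decay)
As t → ∞, higher modes decay exponentially faster. The n=1 mode dominates: φ ~ c₁ sin(πx/3.949) e^{-λ₁t}.
Decay rate: λ₁ = π²/3.949² ≈ 0.633.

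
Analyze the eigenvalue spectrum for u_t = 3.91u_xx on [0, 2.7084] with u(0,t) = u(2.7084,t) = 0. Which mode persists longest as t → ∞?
Eigenvalues: λₙ = 3.91n²π²/2.7084².
First three modes:
  n=1: λ₁ = 3.91π²/2.7084² ≈ 5.261
  n=2: λ₂ = 15.64π²/2.7084² ≈ 21.043 (4× faster decay)
  n=3: λ₃ = 35.19π²/2.7084² ≈ 47.347 (9× faster decay)
As t → ∞, higher modes decay exponentially faster. The n=1 mode dominates: u ~ c₁ sin(πx/2.7084) e^{-λ₁t}.
Decay rate: λ₁ = 3.91π²/2.7084² ≈ 5.261.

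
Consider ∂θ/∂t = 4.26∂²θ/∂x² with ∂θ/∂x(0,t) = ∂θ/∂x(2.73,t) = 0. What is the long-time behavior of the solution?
As t → ∞, θ → constant (steady state). Heat is conserved (no flux at boundaries); solution approaches the spatial average.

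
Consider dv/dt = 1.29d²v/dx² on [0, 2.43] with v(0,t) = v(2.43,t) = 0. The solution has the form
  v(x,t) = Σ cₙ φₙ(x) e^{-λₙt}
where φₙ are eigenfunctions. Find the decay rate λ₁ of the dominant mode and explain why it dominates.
Eigenvalues: λₙ = 1.29n²π²/2.43².
First three modes:
  n=1: λ₁ = 1.29π²/2.43² ≈ 2.156
  n=2: λ₂ = 5.16π²/2.43² ≈ 8.625 (4× faster decay)
  n=3: λ₃ = 11.61π²/2.43² ≈ 19.405 (9× faster decay)
As t → ∞, higher modes decay exponentially faster. The n=1 mode dominates: v ~ c₁ sin(πx/2.43) e^{-λ₁t}.
Decay rate: λ₁ = 1.29π²/2.43² ≈ 2.156.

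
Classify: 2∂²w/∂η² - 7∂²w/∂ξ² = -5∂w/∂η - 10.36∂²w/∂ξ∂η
Rewriting in standard form: -7∂²w/∂ξ² + 10.36∂²w/∂ξ∂η + 2∂²w/∂η² + 5∂w/∂η = 0. Hyperbolic (discriminant = 163.3296).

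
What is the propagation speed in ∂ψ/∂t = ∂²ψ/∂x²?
Infinite. The heat equation is parabolic, not hyperbolic, so disturbances propagate instantly.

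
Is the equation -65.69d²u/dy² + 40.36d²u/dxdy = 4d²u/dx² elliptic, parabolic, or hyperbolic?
Rewriting in standard form: -4d²u/dx² + 40.36d²u/dxdy - 65.69d²u/dy² = 0. Computing B² - 4AC with A = -4, B = 40.36, C = -65.69: discriminant = 577.8896 (positive). Answer: hyperbolic.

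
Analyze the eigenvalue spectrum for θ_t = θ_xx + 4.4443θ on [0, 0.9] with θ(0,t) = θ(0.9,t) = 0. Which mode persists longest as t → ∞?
Eigenvalues: λₙ = n²π²/0.9² - 4.4443.
First three modes:
  n=1: λ₁ = π²/0.9² - 4.4443 ≈ 7.74
  n=2: λ₂ = 4π²/0.9² - 4.4443 ≈ 44.294
  n=3: λ₃ = 9π²/0.9² - 4.4443 ≈ 105.218
Since π²/0.9² ≈ 12.185 > 4.4443, all λₙ > 0.
The n=1 mode decays slowest → dominates as t → ∞.
Asymptotic: θ ~ c₁ sin(πx/0.9) e^{-λ₁t} with decay rate λ₁ ≈ 7.74.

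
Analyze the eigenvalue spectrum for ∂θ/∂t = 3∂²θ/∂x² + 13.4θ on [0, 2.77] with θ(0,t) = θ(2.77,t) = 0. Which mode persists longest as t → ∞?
Eigenvalues: λₙ = 3n²π²/2.77² - 13.4.
First three modes:
  n=1: λ₁ = 3π²/2.77² - 13.4 ≈ -9.541
  n=2: λ₂ = 12π²/2.77² - 13.4 ≈ 2.036
  n=3: λ₃ = 27π²/2.77² - 13.4 ≈ 21.33
Since 3π²/2.77² ≈ 3.859 < 13.4, λ₁ < 0.
The n=1 mode grows fastest (−λₙ is largest for n=1) → dominates.
Asymptotic: θ ~ c₁ sin(πx/2.77) e^{9.541t} (exponential growth at rate −λ₁ ≈ 9.541).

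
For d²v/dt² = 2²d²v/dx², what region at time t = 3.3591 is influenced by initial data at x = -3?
Domain of influence: [-9.7182, 3.7182]. Data at x = -3 spreads outward at speed 2.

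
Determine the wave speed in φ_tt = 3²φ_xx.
Speed = 3. Information travels along characteristics x = x₀ ± 3t.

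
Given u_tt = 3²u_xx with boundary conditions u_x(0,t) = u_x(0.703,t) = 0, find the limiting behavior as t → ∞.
u oscillates about a mean that drifts linearly in t (generically unbounded; no decay). There is no damping, so the nonconstant modes persist as standing waves (energy conserved, no decay). But with Neumann conditions at both ends the constant mode has eigenvalue 0: the spatial mean M(t) of u satisfies M'' = 0, so M(t) = M(0) + M'(0)·t. Unless the initial velocity has zero mean (∫u_t(x,0)dx = 0), the solution grows linearly in t (unbounded, though not exponentially); if it does have zero mean, the solution stays bounded and simply oscillates.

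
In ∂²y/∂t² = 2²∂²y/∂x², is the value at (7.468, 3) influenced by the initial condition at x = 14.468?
No. The domain of dependence is [1.468, 13.468], and 14.468 is outside this interval.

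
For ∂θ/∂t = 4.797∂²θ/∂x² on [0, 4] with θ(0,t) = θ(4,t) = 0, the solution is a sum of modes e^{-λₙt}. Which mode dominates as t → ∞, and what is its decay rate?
Eigenvalues: λₙ = 4.797n²π²/4².
First three modes:
  n=1: λ₁ = 4.797π²/4² ≈ 2.959
  n=2: λ₂ = 19.188π²/4² ≈ 11.836 (4× faster decay)
  n=3: λ₃ = 43.173π²/4² ≈ 26.631 (9× faster decay)
As t → ∞, higher modes decay exponentially faster. The n=1 mode dominates: θ ~ c₁ sin(πx/4) e^{-λ₁t}.
Decay rate: λ₁ = 4.797π²/4² ≈ 2.959.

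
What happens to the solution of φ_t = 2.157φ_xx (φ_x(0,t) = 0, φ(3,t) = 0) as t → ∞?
φ → 0. Heat escapes through the Dirichlet boundary.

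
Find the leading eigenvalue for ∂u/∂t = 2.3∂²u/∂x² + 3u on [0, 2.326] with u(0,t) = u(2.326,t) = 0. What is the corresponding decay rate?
Eigenvalues: λₙ = 2.3n²π²/2.326² - 3.
First three modes:
  n=1: λ₁ = 2.3π²/2.326² - 3 ≈ 1.196
  n=2: λ₂ = 9.2π²/2.326² - 3 ≈ 13.783
  n=3: λ₃ = 20.7π²/2.326² - 3 ≈ 34.762
Since 2.3π²/2.326² ≈ 4.196 > 3, all λₙ > 0.
The n=1 mode decays slowest → dominates as t → ∞.
Asymptotic: u ~ c₁ sin(πx/2.326) e^{-λ₁t} with decay rate λ₁ ≈ 1.196.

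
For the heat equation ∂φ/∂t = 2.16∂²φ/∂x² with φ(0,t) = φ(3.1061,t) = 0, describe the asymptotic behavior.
φ → 0. Heat diffuses out through both boundaries.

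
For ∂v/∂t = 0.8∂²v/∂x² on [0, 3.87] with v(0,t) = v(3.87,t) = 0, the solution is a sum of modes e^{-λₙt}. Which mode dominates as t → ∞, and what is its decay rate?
Eigenvalues: λₙ = 0.8n²π²/3.87².
First three modes:
  n=1: λ₁ = 0.8π²/3.87² ≈ 0.527
  n=2: λ₂ = 3.2π²/3.87² ≈ 2.109 (4× faster decay)
  n=3: λ₃ = 7.2π²/3.87² ≈ 4.745 (9× faster decay)
As t → ∞, higher modes decay exponentially faster. The n=1 mode dominates: v ~ c₁ sin(πx/3.87) e^{-λ₁t}.
Decay rate: λ₁ = 0.8π²/3.87² ≈ 0.527.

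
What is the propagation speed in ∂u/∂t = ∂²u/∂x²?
Infinite. The heat equation is parabolic, not hyperbolic, so disturbances propagate instantly.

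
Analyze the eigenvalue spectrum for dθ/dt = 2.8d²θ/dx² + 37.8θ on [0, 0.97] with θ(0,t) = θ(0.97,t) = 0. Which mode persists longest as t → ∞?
Eigenvalues: λₙ = 2.8n²π²/0.97² - 37.8.
First three modes:
  n=1: λ₁ = 2.8π²/0.97² - 37.8 ≈ -8.429
  n=2: λ₂ = 11.2π²/0.97² - 37.8 ≈ 79.683
  n=3: λ₃ = 25.2π²/0.97² - 37.8 ≈ 226.536
Since 2.8π²/0.97² ≈ 29.371 < 37.8, λ₁ < 0.
The n=1 mode grows fastest (−λₙ is largest for n=1) → dominates.
Asymptotic: θ ~ c₁ sin(πx/0.97) e^{8.429t} (exponential growth at rate −λ₁ ≈ 8.429).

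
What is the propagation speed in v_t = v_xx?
Infinite. The heat equation is parabolic, not hyperbolic, so disturbances propagate instantly.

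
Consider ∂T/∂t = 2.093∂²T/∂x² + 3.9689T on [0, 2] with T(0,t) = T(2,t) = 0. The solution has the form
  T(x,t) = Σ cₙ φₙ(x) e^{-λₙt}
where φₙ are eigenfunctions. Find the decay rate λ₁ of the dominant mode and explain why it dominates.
Eigenvalues: λₙ = 2.093n²π²/2² - 3.9689.
First three modes:
  n=1: λ₁ = 2.093π²/2² - 3.9689 ≈ 1.195
  n=2: λ₂ = 8.372π²/2² - 3.9689 ≈ 16.688
  n=3: λ₃ = 18.837π²/2² - 3.9689 ≈ 42.51
Since 2.093π²/2² ≈ 5.164 > 3.9689, all λₙ > 0.
The n=1 mode decays slowest → dominates as t → ∞.
Asymptotic: T ~ c₁ sin(πx/2) e^{-λ₁t} with decay rate λ₁ ≈ 1.195.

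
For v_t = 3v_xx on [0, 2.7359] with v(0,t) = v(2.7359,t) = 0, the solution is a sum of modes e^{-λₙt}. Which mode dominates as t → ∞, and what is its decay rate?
Eigenvalues: λₙ = 3n²π²/2.7359².
First three modes:
  n=1: λ₁ = 3π²/2.7359² ≈ 3.956
  n=2: λ₂ = 12π²/2.7359² ≈ 15.823 (4× faster decay)
  n=3: λ₃ = 27π²/2.7359² ≈ 35.601 (9× faster decay)
As t → ∞, higher modes decay exponentially faster. The n=1 mode dominates: v ~ c₁ sin(πx/2.7359) e^{-λ₁t}.
Decay rate: λ₁ = 3π²/2.7359² ≈ 3.956.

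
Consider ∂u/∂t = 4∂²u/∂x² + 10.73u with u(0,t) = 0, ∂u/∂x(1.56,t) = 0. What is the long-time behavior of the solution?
As t → ∞, u grows unboundedly. Reaction dominates diffusion (r=10.73 > κπ²/(4L²)≈4.06); solution grows exponentially.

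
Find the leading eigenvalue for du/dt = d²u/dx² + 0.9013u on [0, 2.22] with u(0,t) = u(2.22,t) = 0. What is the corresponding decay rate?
Eigenvalues: λₙ = n²π²/2.22² - 0.9013.
First three modes:
  n=1: λ₁ = π²/2.22² - 0.9013 ≈ 1.101
  n=2: λ₂ = 4π²/2.22² - 0.9013 ≈ 7.109
  n=3: λ₃ = 9π²/2.22² - 0.9013 ≈ 17.122
Since π²/2.22² ≈ 2.003 > 0.9013, all λₙ > 0.
The n=1 mode decays slowest → dominates as t → ∞.
Asymptotic: u ~ c₁ sin(πx/2.22) e^{-λ₁t} with decay rate λ₁ ≈ 1.101.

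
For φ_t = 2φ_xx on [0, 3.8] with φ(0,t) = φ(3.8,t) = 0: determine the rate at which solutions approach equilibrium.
Eigenvalues: λₙ = 2n²π²/3.8².
First three modes:
  n=1: λ₁ = 2π²/3.8² ≈ 1.367
  n=2: λ₂ = 8π²/3.8² ≈ 5.468 (4× faster decay)
  n=3: λ₃ = 18π²/3.8² ≈ 12.303 (9× faster decay)
As t → ∞, higher modes decay exponentially faster. The n=1 mode dominates: φ ~ c₁ sin(πx/3.8) e^{-λ₁t}.
Decay rate: λ₁ = 2π²/3.8² ≈ 1.367.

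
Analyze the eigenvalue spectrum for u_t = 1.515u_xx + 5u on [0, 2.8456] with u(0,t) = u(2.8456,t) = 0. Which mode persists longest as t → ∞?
Eigenvalues: λₙ = 1.515n²π²/2.8456² - 5.
First three modes:
  n=1: λ₁ = 1.515π²/2.8456² - 5 ≈ -3.153
  n=2: λ₂ = 6.06π²/2.8456² - 5 ≈ 2.386
  n=3: λ₃ = 13.635π²/2.8456² - 5 ≈ 11.619
Since 1.515π²/2.8456² ≈ 1.847 < 5, λ₁ < 0.
The n=1 mode grows fastest (−λₙ is largest for n=1) → dominates.
Asymptotic: u ~ c₁ sin(πx/2.8456) e^{3.153t} (exponential growth at rate −λ₁ ≈ 3.153).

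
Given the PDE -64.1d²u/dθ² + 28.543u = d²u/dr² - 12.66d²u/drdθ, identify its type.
Rewriting in standard form: -d²u/dr² + 12.66d²u/drdθ - 64.1d²u/dθ² + 28.543u = 0. The second-order coefficients are A = -1, B = 12.66, C = -64.1. Since B² - 4AC = -96.1244 < 0, this is an elliptic PDE.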